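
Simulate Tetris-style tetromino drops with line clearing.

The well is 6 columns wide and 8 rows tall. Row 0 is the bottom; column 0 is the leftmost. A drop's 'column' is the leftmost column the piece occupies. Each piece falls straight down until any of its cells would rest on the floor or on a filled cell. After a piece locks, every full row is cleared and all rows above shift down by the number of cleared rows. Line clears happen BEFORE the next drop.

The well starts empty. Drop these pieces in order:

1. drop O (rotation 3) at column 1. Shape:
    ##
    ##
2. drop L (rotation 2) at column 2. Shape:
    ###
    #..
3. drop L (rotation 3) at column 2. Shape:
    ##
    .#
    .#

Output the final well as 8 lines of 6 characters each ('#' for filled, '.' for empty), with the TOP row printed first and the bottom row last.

Answer: ......
..##..
...#..
...#..
..###.
..#...
.##...
.##...

Derivation:
Drop 1: O rot3 at col 1 lands with bottom-row=0; cleared 0 line(s) (total 0); column heights now [0 2 2 0 0 0], max=2
Drop 2: L rot2 at col 2 lands with bottom-row=2; cleared 0 line(s) (total 0); column heights now [0 2 4 4 4 0], max=4
Drop 3: L rot3 at col 2 lands with bottom-row=4; cleared 0 line(s) (total 0); column heights now [0 2 7 7 4 0], max=7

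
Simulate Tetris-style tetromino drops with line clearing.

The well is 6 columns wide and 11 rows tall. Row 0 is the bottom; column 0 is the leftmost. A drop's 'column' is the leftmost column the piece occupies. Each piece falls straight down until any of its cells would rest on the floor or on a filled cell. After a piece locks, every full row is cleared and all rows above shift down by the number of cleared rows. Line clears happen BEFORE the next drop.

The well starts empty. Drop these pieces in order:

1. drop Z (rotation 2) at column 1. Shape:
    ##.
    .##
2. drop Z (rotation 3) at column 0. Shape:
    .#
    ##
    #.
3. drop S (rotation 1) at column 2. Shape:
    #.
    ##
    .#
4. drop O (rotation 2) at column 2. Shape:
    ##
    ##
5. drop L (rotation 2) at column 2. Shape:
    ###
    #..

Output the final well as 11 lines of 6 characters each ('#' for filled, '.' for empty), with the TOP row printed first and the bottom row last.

Answer: ......
......
......
..###.
..#...
..##..
..##..
.##...
####..
####..
..##..

Derivation:
Drop 1: Z rot2 at col 1 lands with bottom-row=0; cleared 0 line(s) (total 0); column heights now [0 2 2 1 0 0], max=2
Drop 2: Z rot3 at col 0 lands with bottom-row=1; cleared 0 line(s) (total 0); column heights now [3 4 2 1 0 0], max=4
Drop 3: S rot1 at col 2 lands with bottom-row=1; cleared 0 line(s) (total 0); column heights now [3 4 4 3 0 0], max=4
Drop 4: O rot2 at col 2 lands with bottom-row=4; cleared 0 line(s) (total 0); column heights now [3 4 6 6 0 0], max=6
Drop 5: L rot2 at col 2 lands with bottom-row=6; cleared 0 line(s) (total 0); column heights now [3 4 8 8 8 0], max=8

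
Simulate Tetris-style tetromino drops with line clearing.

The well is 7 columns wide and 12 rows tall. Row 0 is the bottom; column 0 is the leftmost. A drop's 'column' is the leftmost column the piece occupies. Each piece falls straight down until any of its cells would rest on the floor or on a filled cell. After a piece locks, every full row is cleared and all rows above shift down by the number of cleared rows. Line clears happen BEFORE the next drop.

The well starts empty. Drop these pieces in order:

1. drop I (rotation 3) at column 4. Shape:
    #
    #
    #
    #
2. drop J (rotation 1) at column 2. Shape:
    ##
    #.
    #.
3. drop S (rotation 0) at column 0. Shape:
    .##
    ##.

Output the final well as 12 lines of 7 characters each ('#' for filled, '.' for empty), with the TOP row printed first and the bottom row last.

Drop 1: I rot3 at col 4 lands with bottom-row=0; cleared 0 line(s) (total 0); column heights now [0 0 0 0 4 0 0], max=4
Drop 2: J rot1 at col 2 lands with bottom-row=0; cleared 0 line(s) (total 0); column heights now [0 0 3 3 4 0 0], max=4
Drop 3: S rot0 at col 0 lands with bottom-row=2; cleared 0 line(s) (total 0); column heights now [3 4 4 3 4 0 0], max=4

Answer: .......
.......
.......
.......
.......
.......
.......
.......
.##.#..
#####..
..#.#..
..#.#..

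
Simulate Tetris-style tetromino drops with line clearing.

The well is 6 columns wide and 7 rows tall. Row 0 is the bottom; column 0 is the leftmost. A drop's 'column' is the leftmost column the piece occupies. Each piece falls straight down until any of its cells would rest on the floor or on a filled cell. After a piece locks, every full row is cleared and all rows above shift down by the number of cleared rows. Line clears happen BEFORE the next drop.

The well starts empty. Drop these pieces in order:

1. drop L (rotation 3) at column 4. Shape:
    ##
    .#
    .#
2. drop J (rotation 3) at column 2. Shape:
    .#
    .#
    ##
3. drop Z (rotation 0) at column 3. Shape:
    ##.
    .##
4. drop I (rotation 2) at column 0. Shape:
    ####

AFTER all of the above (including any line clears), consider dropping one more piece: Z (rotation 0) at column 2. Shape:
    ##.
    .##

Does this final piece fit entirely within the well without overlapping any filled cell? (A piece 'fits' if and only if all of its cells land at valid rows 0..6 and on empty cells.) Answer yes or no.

Answer: no

Derivation:
Drop 1: L rot3 at col 4 lands with bottom-row=0; cleared 0 line(s) (total 0); column heights now [0 0 0 0 3 3], max=3
Drop 2: J rot3 at col 2 lands with bottom-row=0; cleared 0 line(s) (total 0); column heights now [0 0 1 3 3 3], max=3
Drop 3: Z rot0 at col 3 lands with bottom-row=3; cleared 0 line(s) (total 0); column heights now [0 0 1 5 5 4], max=5
Drop 4: I rot2 at col 0 lands with bottom-row=5; cleared 0 line(s) (total 0); column heights now [6 6 6 6 5 4], max=6
Test piece Z rot0 at col 2 (width 3): heights before test = [6 6 6 6 5 4]; fits = False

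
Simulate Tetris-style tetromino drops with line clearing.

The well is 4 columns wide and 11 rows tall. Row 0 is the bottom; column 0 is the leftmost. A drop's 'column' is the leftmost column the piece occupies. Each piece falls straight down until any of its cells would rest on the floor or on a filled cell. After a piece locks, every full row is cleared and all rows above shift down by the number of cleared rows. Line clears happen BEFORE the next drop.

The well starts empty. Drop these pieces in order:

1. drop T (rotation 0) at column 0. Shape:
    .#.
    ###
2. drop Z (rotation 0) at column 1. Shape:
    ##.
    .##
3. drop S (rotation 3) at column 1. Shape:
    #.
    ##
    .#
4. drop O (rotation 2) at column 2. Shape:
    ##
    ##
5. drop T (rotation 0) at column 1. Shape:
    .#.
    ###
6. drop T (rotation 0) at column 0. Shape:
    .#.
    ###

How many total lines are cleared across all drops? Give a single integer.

Drop 1: T rot0 at col 0 lands with bottom-row=0; cleared 0 line(s) (total 0); column heights now [1 2 1 0], max=2
Drop 2: Z rot0 at col 1 lands with bottom-row=1; cleared 0 line(s) (total 0); column heights now [1 3 3 2], max=3
Drop 3: S rot3 at col 1 lands with bottom-row=3; cleared 0 line(s) (total 0); column heights now [1 6 5 2], max=6
Drop 4: O rot2 at col 2 lands with bottom-row=5; cleared 0 line(s) (total 0); column heights now [1 6 7 7], max=7
Drop 5: T rot0 at col 1 lands with bottom-row=7; cleared 0 line(s) (total 0); column heights now [1 8 9 8], max=9
Drop 6: T rot0 at col 0 lands with bottom-row=9; cleared 0 line(s) (total 0); column heights now [10 11 10 8], max=11

Answer: 0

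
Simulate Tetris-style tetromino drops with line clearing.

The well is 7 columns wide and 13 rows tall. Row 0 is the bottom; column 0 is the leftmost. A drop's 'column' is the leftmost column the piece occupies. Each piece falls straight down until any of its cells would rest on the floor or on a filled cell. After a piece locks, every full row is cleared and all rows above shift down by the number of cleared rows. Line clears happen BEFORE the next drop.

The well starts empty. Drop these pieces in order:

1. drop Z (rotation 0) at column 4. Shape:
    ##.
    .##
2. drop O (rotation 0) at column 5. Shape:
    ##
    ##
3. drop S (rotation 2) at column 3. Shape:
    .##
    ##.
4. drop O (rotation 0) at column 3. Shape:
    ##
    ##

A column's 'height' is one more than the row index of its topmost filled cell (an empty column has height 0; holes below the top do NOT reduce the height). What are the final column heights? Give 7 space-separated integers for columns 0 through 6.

Answer: 0 0 0 7 7 5 4

Derivation:
Drop 1: Z rot0 at col 4 lands with bottom-row=0; cleared 0 line(s) (total 0); column heights now [0 0 0 0 2 2 1], max=2
Drop 2: O rot0 at col 5 lands with bottom-row=2; cleared 0 line(s) (total 0); column heights now [0 0 0 0 2 4 4], max=4
Drop 3: S rot2 at col 3 lands with bottom-row=3; cleared 0 line(s) (total 0); column heights now [0 0 0 4 5 5 4], max=5
Drop 4: O rot0 at col 3 lands with bottom-row=5; cleared 0 line(s) (total 0); column heights now [0 0 0 7 7 5 4], max=7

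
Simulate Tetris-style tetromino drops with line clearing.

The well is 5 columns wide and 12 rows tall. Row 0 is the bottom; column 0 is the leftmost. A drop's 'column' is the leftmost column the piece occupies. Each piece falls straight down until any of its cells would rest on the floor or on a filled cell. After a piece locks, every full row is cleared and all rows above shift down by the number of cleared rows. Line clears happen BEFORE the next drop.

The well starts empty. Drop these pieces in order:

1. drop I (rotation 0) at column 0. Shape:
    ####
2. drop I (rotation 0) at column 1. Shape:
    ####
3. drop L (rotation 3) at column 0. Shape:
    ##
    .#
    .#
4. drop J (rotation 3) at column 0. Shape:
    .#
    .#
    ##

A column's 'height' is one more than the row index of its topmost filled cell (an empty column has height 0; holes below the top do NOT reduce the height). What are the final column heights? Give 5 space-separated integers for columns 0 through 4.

Drop 1: I rot0 at col 0 lands with bottom-row=0; cleared 0 line(s) (total 0); column heights now [1 1 1 1 0], max=1
Drop 2: I rot0 at col 1 lands with bottom-row=1; cleared 0 line(s) (total 0); column heights now [1 2 2 2 2], max=2
Drop 3: L rot3 at col 0 lands with bottom-row=2; cleared 0 line(s) (total 0); column heights now [5 5 2 2 2], max=5
Drop 4: J rot3 at col 0 lands with bottom-row=5; cleared 0 line(s) (total 0); column heights now [6 8 2 2 2], max=8

Answer: 6 8 2 2 2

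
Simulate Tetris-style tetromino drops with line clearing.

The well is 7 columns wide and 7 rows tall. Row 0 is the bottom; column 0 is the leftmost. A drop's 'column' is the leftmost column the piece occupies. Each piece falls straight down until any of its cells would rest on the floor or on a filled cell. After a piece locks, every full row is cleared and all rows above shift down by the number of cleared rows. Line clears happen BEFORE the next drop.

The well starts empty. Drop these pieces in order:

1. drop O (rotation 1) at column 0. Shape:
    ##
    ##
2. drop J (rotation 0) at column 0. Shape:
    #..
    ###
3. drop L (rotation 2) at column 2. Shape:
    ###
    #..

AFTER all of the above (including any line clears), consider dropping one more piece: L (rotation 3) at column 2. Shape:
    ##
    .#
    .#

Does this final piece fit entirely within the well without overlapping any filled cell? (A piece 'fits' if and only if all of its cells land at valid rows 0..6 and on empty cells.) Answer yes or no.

Answer: no

Derivation:
Drop 1: O rot1 at col 0 lands with bottom-row=0; cleared 0 line(s) (total 0); column heights now [2 2 0 0 0 0 0], max=2
Drop 2: J rot0 at col 0 lands with bottom-row=2; cleared 0 line(s) (total 0); column heights now [4 3 3 0 0 0 0], max=4
Drop 3: L rot2 at col 2 lands with bottom-row=3; cleared 0 line(s) (total 0); column heights now [4 3 5 5 5 0 0], max=5
Test piece L rot3 at col 2 (width 2): heights before test = [4 3 5 5 5 0 0]; fits = False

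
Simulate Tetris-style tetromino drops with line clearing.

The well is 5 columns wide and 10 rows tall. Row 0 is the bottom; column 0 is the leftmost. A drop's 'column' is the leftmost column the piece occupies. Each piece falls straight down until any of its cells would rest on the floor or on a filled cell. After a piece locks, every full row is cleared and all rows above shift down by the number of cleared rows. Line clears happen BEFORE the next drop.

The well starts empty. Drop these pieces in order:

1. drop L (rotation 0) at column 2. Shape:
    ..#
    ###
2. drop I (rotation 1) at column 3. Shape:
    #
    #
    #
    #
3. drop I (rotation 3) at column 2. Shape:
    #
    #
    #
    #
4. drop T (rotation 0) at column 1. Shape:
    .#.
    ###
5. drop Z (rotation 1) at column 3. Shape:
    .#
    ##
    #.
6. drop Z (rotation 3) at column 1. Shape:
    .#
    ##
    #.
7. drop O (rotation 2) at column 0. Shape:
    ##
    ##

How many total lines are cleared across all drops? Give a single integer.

Drop 1: L rot0 at col 2 lands with bottom-row=0; cleared 0 line(s) (total 0); column heights now [0 0 1 1 2], max=2
Drop 2: I rot1 at col 3 lands with bottom-row=1; cleared 0 line(s) (total 0); column heights now [0 0 1 5 2], max=5
Drop 3: I rot3 at col 2 lands with bottom-row=1; cleared 0 line(s) (total 0); column heights now [0 0 5 5 2], max=5
Drop 4: T rot0 at col 1 lands with bottom-row=5; cleared 0 line(s) (total 0); column heights now [0 6 7 6 2], max=7
Drop 5: Z rot1 at col 3 lands with bottom-row=6; cleared 0 line(s) (total 0); column heights now [0 6 7 8 9], max=9
Drop 6: Z rot3 at col 1 lands with bottom-row=6; cleared 0 line(s) (total 0); column heights now [0 8 9 8 9], max=9
Drop 7: O rot2 at col 0 lands with bottom-row=8; cleared 0 line(s) (total 0); column heights now [10 10 9 8 9], max=10

Answer: 0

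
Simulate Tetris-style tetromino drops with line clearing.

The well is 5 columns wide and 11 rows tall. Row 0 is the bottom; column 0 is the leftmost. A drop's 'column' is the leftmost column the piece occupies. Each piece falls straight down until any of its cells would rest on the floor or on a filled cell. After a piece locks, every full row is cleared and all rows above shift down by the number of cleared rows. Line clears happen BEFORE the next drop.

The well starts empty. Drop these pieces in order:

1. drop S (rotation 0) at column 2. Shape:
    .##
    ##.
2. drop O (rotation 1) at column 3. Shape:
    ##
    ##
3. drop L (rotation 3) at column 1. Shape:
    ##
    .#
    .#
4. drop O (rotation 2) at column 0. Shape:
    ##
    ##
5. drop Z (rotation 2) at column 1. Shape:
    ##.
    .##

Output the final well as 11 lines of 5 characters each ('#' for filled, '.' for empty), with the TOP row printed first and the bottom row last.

Answer: .....
.....
.....
.....
.##..
####.
##...
.####
..###
..###
..##.

Derivation:
Drop 1: S rot0 at col 2 lands with bottom-row=0; cleared 0 line(s) (total 0); column heights now [0 0 1 2 2], max=2
Drop 2: O rot1 at col 3 lands with bottom-row=2; cleared 0 line(s) (total 0); column heights now [0 0 1 4 4], max=4
Drop 3: L rot3 at col 1 lands with bottom-row=1; cleared 0 line(s) (total 0); column heights now [0 4 4 4 4], max=4
Drop 4: O rot2 at col 0 lands with bottom-row=4; cleared 0 line(s) (total 0); column heights now [6 6 4 4 4], max=6
Drop 5: Z rot2 at col 1 lands with bottom-row=5; cleared 0 line(s) (total 0); column heights now [6 7 7 6 4], max=7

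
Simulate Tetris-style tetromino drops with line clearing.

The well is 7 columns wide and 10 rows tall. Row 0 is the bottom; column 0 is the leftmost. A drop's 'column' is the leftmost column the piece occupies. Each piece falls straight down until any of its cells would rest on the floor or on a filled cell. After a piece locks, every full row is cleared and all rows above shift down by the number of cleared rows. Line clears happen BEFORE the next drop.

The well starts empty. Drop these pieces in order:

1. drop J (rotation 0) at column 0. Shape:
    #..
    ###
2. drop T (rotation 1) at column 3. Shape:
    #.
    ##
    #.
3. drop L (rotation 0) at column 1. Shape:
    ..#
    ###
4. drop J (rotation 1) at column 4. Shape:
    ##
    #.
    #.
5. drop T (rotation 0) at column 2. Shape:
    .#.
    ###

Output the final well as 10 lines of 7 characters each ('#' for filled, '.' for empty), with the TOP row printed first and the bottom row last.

Answer: .......
.......
.......
...#...
..###..
...###.
.####..
...##..
#..##..
####...

Derivation:
Drop 1: J rot0 at col 0 lands with bottom-row=0; cleared 0 line(s) (total 0); column heights now [2 1 1 0 0 0 0], max=2
Drop 2: T rot1 at col 3 lands with bottom-row=0; cleared 0 line(s) (total 0); column heights now [2 1 1 3 2 0 0], max=3
Drop 3: L rot0 at col 1 lands with bottom-row=3; cleared 0 line(s) (total 0); column heights now [2 4 4 5 2 0 0], max=5
Drop 4: J rot1 at col 4 lands with bottom-row=2; cleared 0 line(s) (total 0); column heights now [2 4 4 5 5 5 0], max=5
Drop 5: T rot0 at col 2 lands with bottom-row=5; cleared 0 line(s) (total 0); column heights now [2 4 6 7 6 5 0], max=7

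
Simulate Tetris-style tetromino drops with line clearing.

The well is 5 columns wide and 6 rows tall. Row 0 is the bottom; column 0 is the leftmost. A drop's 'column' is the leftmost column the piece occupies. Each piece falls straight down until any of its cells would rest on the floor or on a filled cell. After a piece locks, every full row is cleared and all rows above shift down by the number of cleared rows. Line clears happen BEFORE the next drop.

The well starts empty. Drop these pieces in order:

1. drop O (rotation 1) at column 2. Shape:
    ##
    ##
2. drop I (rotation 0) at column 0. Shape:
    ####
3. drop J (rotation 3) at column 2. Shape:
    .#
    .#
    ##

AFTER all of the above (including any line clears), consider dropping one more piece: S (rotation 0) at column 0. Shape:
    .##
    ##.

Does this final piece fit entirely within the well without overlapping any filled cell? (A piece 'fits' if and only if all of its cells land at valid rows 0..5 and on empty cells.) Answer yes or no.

Answer: yes

Derivation:
Drop 1: O rot1 at col 2 lands with bottom-row=0; cleared 0 line(s) (total 0); column heights now [0 0 2 2 0], max=2
Drop 2: I rot0 at col 0 lands with bottom-row=2; cleared 0 line(s) (total 0); column heights now [3 3 3 3 0], max=3
Drop 3: J rot3 at col 2 lands with bottom-row=3; cleared 0 line(s) (total 0); column heights now [3 3 4 6 0], max=6
Test piece S rot0 at col 0 (width 3): heights before test = [3 3 4 6 0]; fits = True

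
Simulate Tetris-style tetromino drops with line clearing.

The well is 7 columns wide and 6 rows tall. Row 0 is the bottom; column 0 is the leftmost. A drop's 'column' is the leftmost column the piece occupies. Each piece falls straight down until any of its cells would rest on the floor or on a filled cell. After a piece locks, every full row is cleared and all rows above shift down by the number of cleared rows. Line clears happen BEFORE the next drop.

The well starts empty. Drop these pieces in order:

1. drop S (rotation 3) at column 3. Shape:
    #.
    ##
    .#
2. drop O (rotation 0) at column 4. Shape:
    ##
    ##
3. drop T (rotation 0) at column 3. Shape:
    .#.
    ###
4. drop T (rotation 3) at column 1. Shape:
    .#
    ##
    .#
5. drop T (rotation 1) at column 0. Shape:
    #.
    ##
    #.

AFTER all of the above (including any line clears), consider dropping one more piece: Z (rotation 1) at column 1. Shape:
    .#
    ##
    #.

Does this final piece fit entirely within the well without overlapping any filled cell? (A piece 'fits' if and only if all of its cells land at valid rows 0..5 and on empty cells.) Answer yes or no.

Answer: yes

Derivation:
Drop 1: S rot3 at col 3 lands with bottom-row=0; cleared 0 line(s) (total 0); column heights now [0 0 0 3 2 0 0], max=3
Drop 2: O rot0 at col 4 lands with bottom-row=2; cleared 0 line(s) (total 0); column heights now [0 0 0 3 4 4 0], max=4
Drop 3: T rot0 at col 3 lands with bottom-row=4; cleared 0 line(s) (total 0); column heights now [0 0 0 5 6 5 0], max=6
Drop 4: T rot3 at col 1 lands with bottom-row=0; cleared 0 line(s) (total 0); column heights now [0 2 3 5 6 5 0], max=6
Drop 5: T rot1 at col 0 lands with bottom-row=1; cleared 0 line(s) (total 0); column heights now [4 3 3 5 6 5 0], max=6
Test piece Z rot1 at col 1 (width 2): heights before test = [4 3 3 5 6 5 0]; fits = True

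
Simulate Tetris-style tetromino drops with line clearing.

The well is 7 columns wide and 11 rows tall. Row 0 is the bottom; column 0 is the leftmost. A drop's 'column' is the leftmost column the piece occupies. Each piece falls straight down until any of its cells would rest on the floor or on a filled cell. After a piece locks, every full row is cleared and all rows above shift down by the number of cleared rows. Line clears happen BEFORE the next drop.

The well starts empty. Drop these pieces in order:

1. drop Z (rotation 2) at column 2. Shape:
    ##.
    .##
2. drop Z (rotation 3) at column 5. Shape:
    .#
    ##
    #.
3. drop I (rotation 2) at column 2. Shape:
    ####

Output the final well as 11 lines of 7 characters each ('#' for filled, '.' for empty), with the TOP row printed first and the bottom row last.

Answer: .......
.......
.......
.......
.......
.......
.......
.......
..#####
..##.##
...###.

Derivation:
Drop 1: Z rot2 at col 2 lands with bottom-row=0; cleared 0 line(s) (total 0); column heights now [0 0 2 2 1 0 0], max=2
Drop 2: Z rot3 at col 5 lands with bottom-row=0; cleared 0 line(s) (total 0); column heights now [0 0 2 2 1 2 3], max=3
Drop 3: I rot2 at col 2 lands with bottom-row=2; cleared 0 line(s) (total 0); column heights now [0 0 3 3 3 3 3], max=3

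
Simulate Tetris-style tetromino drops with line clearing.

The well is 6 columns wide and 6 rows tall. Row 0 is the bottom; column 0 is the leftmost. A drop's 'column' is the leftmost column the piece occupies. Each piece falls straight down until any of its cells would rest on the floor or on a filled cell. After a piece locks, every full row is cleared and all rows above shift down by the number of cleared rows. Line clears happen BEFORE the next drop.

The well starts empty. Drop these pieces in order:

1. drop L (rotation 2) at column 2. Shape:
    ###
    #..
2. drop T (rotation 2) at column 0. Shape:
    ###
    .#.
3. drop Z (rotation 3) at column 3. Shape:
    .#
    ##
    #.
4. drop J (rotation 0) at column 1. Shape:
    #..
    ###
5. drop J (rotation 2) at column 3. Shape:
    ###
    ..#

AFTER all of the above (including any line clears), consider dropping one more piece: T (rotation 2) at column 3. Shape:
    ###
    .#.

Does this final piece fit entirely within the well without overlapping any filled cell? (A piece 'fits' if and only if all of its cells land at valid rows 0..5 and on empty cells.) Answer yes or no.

Answer: no

Derivation:
Drop 1: L rot2 at col 2 lands with bottom-row=0; cleared 0 line(s) (total 0); column heights now [0 0 2 2 2 0], max=2
Drop 2: T rot2 at col 0 lands with bottom-row=1; cleared 0 line(s) (total 0); column heights now [3 3 3 2 2 0], max=3
Drop 3: Z rot3 at col 3 lands with bottom-row=2; cleared 0 line(s) (total 0); column heights now [3 3 3 4 5 0], max=5
Drop 4: J rot0 at col 1 lands with bottom-row=4; cleared 0 line(s) (total 0); column heights now [3 6 5 5 5 0], max=6
Drop 5: J rot2 at col 3 lands with bottom-row=4; cleared 0 line(s) (total 0); column heights now [3 6 5 6 6 6], max=6
Test piece T rot2 at col 3 (width 3): heights before test = [3 6 5 6 6 6]; fits = False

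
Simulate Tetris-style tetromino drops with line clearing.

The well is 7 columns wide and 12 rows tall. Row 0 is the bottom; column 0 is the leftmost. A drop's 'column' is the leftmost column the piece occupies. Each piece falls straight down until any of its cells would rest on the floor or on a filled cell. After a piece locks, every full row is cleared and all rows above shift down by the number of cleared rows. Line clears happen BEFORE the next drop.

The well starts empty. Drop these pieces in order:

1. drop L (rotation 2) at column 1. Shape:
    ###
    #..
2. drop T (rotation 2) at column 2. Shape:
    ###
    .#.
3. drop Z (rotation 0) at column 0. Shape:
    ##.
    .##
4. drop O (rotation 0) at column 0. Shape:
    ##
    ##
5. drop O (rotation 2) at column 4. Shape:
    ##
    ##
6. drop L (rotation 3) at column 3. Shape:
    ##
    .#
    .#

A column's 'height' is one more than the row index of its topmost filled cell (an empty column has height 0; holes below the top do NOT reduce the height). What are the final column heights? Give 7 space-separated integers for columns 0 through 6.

Drop 1: L rot2 at col 1 lands with bottom-row=0; cleared 0 line(s) (total 0); column heights now [0 2 2 2 0 0 0], max=2
Drop 2: T rot2 at col 2 lands with bottom-row=2; cleared 0 line(s) (total 0); column heights now [0 2 4 4 4 0 0], max=4
Drop 3: Z rot0 at col 0 lands with bottom-row=4; cleared 0 line(s) (total 0); column heights now [6 6 5 4 4 0 0], max=6
Drop 4: O rot0 at col 0 lands with bottom-row=6; cleared 0 line(s) (total 0); column heights now [8 8 5 4 4 0 0], max=8
Drop 5: O rot2 at col 4 lands with bottom-row=4; cleared 0 line(s) (total 0); column heights now [8 8 5 4 6 6 0], max=8
Drop 6: L rot3 at col 3 lands with bottom-row=6; cleared 0 line(s) (total 0); column heights now [8 8 5 9 9 6 0], max=9

Answer: 8 8 5 9 9 6 0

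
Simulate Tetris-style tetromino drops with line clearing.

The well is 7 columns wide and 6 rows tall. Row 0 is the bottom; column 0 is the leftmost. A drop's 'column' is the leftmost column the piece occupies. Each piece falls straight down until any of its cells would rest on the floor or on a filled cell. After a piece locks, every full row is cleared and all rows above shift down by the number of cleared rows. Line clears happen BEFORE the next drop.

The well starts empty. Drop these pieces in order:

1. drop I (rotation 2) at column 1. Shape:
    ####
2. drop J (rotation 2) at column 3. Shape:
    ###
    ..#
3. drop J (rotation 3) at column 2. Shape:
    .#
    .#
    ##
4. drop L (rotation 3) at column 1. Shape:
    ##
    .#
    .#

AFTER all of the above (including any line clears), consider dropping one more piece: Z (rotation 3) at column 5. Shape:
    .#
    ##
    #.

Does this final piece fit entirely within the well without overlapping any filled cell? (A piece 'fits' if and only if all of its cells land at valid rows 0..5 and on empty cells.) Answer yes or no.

Answer: yes

Derivation:
Drop 1: I rot2 at col 1 lands with bottom-row=0; cleared 0 line(s) (total 0); column heights now [0 1 1 1 1 0 0], max=1
Drop 2: J rot2 at col 3 lands with bottom-row=0; cleared 0 line(s) (total 0); column heights now [0 1 1 2 2 2 0], max=2
Drop 3: J rot3 at col 2 lands with bottom-row=2; cleared 0 line(s) (total 0); column heights now [0 1 3 5 2 2 0], max=5
Drop 4: L rot3 at col 1 lands with bottom-row=3; cleared 0 line(s) (total 0); column heights now [0 6 6 5 2 2 0], max=6
Test piece Z rot3 at col 5 (width 2): heights before test = [0 6 6 5 2 2 0]; fits = True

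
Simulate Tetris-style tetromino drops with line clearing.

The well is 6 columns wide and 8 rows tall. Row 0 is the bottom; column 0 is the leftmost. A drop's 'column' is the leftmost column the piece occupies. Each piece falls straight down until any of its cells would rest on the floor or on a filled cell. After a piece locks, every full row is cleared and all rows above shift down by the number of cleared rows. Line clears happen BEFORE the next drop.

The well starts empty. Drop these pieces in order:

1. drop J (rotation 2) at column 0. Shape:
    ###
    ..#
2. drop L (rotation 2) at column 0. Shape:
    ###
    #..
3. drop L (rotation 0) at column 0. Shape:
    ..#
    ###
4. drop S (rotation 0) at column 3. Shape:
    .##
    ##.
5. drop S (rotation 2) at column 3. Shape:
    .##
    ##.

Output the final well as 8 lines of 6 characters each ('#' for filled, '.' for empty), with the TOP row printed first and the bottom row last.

Answer: ......
......
..#...
###...
###.##
#..##.
###.##
..###.

Derivation:
Drop 1: J rot2 at col 0 lands with bottom-row=0; cleared 0 line(s) (total 0); column heights now [2 2 2 0 0 0], max=2
Drop 2: L rot2 at col 0 lands with bottom-row=2; cleared 0 line(s) (total 0); column heights now [4 4 4 0 0 0], max=4
Drop 3: L rot0 at col 0 lands with bottom-row=4; cleared 0 line(s) (total 0); column heights now [5 5 6 0 0 0], max=6
Drop 4: S rot0 at col 3 lands with bottom-row=0; cleared 0 line(s) (total 0); column heights now [5 5 6 1 2 2], max=6
Drop 5: S rot2 at col 3 lands with bottom-row=2; cleared 0 line(s) (total 0); column heights now [5 5 6 3 4 4], max=6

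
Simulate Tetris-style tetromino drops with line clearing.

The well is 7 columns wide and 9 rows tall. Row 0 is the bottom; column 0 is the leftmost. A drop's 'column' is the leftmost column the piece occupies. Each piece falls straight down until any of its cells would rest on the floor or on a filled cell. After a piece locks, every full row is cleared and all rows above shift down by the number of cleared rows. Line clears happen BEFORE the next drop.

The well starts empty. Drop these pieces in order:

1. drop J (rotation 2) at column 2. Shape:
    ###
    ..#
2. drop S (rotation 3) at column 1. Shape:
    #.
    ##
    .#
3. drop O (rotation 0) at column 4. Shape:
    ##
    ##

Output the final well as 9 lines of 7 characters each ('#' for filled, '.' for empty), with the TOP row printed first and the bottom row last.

Answer: .......
.......
.......
.......
.#.....
.##.##.
..#.##.
..###..
....#..

Derivation:
Drop 1: J rot2 at col 2 lands with bottom-row=0; cleared 0 line(s) (total 0); column heights now [0 0 2 2 2 0 0], max=2
Drop 2: S rot3 at col 1 lands with bottom-row=2; cleared 0 line(s) (total 0); column heights now [0 5 4 2 2 0 0], max=5
Drop 3: O rot0 at col 4 lands with bottom-row=2; cleared 0 line(s) (total 0); column heights now [0 5 4 2 4 4 0], max=5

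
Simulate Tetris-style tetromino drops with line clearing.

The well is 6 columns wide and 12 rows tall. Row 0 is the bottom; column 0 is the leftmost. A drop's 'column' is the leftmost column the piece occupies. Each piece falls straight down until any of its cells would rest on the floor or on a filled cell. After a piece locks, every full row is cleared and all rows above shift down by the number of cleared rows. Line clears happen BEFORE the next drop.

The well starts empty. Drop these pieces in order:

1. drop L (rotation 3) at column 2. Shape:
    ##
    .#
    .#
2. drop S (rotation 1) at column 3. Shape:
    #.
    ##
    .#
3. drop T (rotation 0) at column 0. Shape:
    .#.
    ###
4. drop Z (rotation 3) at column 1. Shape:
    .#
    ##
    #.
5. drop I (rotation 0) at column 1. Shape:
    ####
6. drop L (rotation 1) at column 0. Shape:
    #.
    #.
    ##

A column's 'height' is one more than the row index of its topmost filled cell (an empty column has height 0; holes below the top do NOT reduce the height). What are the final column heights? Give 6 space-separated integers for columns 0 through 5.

Drop 1: L rot3 at col 2 lands with bottom-row=0; cleared 0 line(s) (total 0); column heights now [0 0 3 3 0 0], max=3
Drop 2: S rot1 at col 3 lands with bottom-row=2; cleared 0 line(s) (total 0); column heights now [0 0 3 5 4 0], max=5
Drop 3: T rot0 at col 0 lands with bottom-row=3; cleared 0 line(s) (total 0); column heights now [4 5 4 5 4 0], max=5
Drop 4: Z rot3 at col 1 lands with bottom-row=5; cleared 0 line(s) (total 0); column heights now [4 7 8 5 4 0], max=8
Drop 5: I rot0 at col 1 lands with bottom-row=8; cleared 0 line(s) (total 0); column heights now [4 9 9 9 9 0], max=9
Drop 6: L rot1 at col 0 lands with bottom-row=9; cleared 0 line(s) (total 0); column heights now [12 10 9 9 9 0], max=12

Answer: 12 10 9 9 9 0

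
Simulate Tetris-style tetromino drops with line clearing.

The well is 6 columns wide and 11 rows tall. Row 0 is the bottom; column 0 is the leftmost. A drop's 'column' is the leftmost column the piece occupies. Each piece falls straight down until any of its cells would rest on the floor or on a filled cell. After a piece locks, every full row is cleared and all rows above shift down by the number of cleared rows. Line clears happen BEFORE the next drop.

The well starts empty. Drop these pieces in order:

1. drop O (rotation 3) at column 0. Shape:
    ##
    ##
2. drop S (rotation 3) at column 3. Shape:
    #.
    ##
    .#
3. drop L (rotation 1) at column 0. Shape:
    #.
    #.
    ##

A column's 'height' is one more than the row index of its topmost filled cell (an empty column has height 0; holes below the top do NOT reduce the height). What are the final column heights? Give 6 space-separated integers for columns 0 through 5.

Drop 1: O rot3 at col 0 lands with bottom-row=0; cleared 0 line(s) (total 0); column heights now [2 2 0 0 0 0], max=2
Drop 2: S rot3 at col 3 lands with bottom-row=0; cleared 0 line(s) (total 0); column heights now [2 2 0 3 2 0], max=3
Drop 3: L rot1 at col 0 lands with bottom-row=2; cleared 0 line(s) (total 0); column heights now [5 3 0 3 2 0], max=5

Answer: 5 3 0 3 2 0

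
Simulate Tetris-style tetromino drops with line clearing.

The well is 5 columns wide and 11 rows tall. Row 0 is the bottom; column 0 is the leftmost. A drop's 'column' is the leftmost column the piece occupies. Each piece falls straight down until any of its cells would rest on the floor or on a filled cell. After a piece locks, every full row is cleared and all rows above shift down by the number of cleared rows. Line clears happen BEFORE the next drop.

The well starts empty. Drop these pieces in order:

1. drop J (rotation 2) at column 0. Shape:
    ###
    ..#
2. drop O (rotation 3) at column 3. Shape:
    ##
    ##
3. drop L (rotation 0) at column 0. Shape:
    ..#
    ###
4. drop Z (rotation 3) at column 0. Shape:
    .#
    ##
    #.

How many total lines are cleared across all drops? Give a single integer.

Answer: 1

Derivation:
Drop 1: J rot2 at col 0 lands with bottom-row=0; cleared 0 line(s) (total 0); column heights now [2 2 2 0 0], max=2
Drop 2: O rot3 at col 3 lands with bottom-row=0; cleared 1 line(s) (total 1); column heights now [0 0 1 1 1], max=1
Drop 3: L rot0 at col 0 lands with bottom-row=1; cleared 0 line(s) (total 1); column heights now [2 2 3 1 1], max=3
Drop 4: Z rot3 at col 0 lands with bottom-row=2; cleared 0 line(s) (total 1); column heights now [4 5 3 1 1], max=5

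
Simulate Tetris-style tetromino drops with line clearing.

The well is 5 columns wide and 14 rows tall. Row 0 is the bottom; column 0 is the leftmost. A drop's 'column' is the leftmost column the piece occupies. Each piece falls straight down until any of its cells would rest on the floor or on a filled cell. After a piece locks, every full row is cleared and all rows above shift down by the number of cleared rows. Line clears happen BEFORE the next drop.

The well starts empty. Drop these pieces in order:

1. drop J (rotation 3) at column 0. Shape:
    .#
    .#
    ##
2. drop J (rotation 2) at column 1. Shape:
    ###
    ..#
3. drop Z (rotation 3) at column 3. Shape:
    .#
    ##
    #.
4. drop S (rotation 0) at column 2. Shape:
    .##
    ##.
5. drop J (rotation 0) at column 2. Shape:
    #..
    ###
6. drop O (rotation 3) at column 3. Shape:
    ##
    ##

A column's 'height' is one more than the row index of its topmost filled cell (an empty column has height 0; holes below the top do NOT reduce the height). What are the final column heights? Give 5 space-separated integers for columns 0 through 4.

Drop 1: J rot3 at col 0 lands with bottom-row=0; cleared 0 line(s) (total 0); column heights now [1 3 0 0 0], max=3
Drop 2: J rot2 at col 1 lands with bottom-row=2; cleared 0 line(s) (total 0); column heights now [1 4 4 4 0], max=4
Drop 3: Z rot3 at col 3 lands with bottom-row=4; cleared 0 line(s) (total 0); column heights now [1 4 4 6 7], max=7
Drop 4: S rot0 at col 2 lands with bottom-row=6; cleared 0 line(s) (total 0); column heights now [1 4 7 8 8], max=8
Drop 5: J rot0 at col 2 lands with bottom-row=8; cleared 0 line(s) (total 0); column heights now [1 4 10 9 9], max=10
Drop 6: O rot3 at col 3 lands with bottom-row=9; cleared 0 line(s) (total 0); column heights now [1 4 10 11 11], max=11

Answer: 1 4 10 11 11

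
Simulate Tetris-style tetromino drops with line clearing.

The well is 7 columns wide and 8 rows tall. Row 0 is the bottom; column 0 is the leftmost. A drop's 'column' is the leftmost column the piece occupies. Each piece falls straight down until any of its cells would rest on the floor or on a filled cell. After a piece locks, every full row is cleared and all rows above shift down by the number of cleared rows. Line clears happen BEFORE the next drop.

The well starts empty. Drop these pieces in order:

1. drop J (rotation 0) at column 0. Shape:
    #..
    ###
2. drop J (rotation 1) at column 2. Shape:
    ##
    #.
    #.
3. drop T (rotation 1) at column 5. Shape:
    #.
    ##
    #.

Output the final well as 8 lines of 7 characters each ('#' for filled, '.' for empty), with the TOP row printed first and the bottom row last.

Answer: .......
.......
.......
.......
..##...
..#..#.
#.#..##
###..#.

Derivation:
Drop 1: J rot0 at col 0 lands with bottom-row=0; cleared 0 line(s) (total 0); column heights now [2 1 1 0 0 0 0], max=2
Drop 2: J rot1 at col 2 lands with bottom-row=1; cleared 0 line(s) (total 0); column heights now [2 1 4 4 0 0 0], max=4
Drop 3: T rot1 at col 5 lands with bottom-row=0; cleared 0 line(s) (total 0); column heights now [2 1 4 4 0 3 2], max=4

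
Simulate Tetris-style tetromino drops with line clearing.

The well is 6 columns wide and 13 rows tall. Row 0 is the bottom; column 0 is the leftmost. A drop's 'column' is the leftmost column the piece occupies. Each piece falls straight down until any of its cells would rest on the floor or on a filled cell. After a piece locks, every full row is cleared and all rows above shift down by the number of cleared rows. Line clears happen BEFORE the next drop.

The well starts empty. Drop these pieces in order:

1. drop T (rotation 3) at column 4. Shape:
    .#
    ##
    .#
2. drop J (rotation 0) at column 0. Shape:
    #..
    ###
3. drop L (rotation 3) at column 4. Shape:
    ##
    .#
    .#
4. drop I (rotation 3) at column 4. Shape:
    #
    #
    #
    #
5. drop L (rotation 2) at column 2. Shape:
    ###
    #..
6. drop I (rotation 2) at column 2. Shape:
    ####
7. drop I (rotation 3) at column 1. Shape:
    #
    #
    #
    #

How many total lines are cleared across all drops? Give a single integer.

Answer: 0

Derivation:
Drop 1: T rot3 at col 4 lands with bottom-row=0; cleared 0 line(s) (total 0); column heights now [0 0 0 0 2 3], max=3
Drop 2: J rot0 at col 0 lands with bottom-row=0; cleared 0 line(s) (total 0); column heights now [2 1 1 0 2 3], max=3
Drop 3: L rot3 at col 4 lands with bottom-row=3; cleared 0 line(s) (total 0); column heights now [2 1 1 0 6 6], max=6
Drop 4: I rot3 at col 4 lands with bottom-row=6; cleared 0 line(s) (total 0); column heights now [2 1 1 0 10 6], max=10
Drop 5: L rot2 at col 2 lands with bottom-row=9; cleared 0 line(s) (total 0); column heights now [2 1 11 11 11 6], max=11
Drop 6: I rot2 at col 2 lands with bottom-row=11; cleared 0 line(s) (total 0); column heights now [2 1 12 12 12 12], max=12
Drop 7: I rot3 at col 1 lands with bottom-row=1; cleared 0 line(s) (total 0); column heights now [2 5 12 12 12 12], max=12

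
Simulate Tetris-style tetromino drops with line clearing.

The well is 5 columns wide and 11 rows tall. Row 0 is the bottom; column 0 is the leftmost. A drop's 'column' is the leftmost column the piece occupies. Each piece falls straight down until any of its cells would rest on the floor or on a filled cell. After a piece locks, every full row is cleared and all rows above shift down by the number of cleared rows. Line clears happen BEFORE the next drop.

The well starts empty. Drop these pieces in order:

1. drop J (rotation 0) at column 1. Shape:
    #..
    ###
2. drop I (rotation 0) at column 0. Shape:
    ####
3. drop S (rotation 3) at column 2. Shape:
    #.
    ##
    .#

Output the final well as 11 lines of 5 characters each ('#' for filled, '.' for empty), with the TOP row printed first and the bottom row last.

Drop 1: J rot0 at col 1 lands with bottom-row=0; cleared 0 line(s) (total 0); column heights now [0 2 1 1 0], max=2
Drop 2: I rot0 at col 0 lands with bottom-row=2; cleared 0 line(s) (total 0); column heights now [3 3 3 3 0], max=3
Drop 3: S rot3 at col 2 lands with bottom-row=3; cleared 0 line(s) (total 0); column heights now [3 3 6 5 0], max=6

Answer: .....
.....
.....
.....
.....
..#..
..##.
...#.
####.
.#...
.###.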